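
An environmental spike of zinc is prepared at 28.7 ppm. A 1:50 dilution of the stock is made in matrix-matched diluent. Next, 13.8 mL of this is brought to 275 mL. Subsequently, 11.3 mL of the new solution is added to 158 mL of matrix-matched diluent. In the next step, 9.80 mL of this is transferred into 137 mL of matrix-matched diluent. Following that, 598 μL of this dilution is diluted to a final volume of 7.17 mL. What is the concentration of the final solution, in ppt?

Overall dilution factor = 50 × 19.93 × 14.98 × 14.98 × 11.99 = 2.68 × 10⁶.
28.7 ppm / 2.68 × 10⁶ = 1.07 × 10⁻⁵ ppm = 10.7 ppt.

10.7 ppt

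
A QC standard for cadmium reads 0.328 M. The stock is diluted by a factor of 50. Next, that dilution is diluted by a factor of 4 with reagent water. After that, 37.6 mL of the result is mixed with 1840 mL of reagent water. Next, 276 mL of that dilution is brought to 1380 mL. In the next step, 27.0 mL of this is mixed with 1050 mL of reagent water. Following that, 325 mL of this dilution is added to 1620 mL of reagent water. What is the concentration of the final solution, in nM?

27.5 nM

Overall dilution factor = 50 × 4 × 49.94 × 5 × 39.89 × 5.985 = 1.19 × 10⁷.
0.328 M / 1.19 × 10⁷ = 2.75 × 10⁻⁸ M = 27.5 nM.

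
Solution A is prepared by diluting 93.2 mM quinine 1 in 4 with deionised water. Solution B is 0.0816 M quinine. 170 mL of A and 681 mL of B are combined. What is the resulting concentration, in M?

0.0700 M

C_A = 93.2 mM / 4 = 23.3 mM.
C_B = 0.0816 M = 81.6 mM.
C_mix = (C_A·V_A + C_B·V_B)/(V_A + V_B) = (23.3×170 + 81.6×681) / 851.0 = 70.0 mM = 0.0700 M.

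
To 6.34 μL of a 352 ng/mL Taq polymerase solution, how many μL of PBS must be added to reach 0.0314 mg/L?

64.7 μL

0.0314 mg/L = 31.4 ng/mL.
V₂ = C₁V₁/C₂ = 352 × 6.34 / 31.4 = 71.1 μL.
Diluent to add = V₂ − V₁ = 71.1 − 6.34 = 64.7 μL.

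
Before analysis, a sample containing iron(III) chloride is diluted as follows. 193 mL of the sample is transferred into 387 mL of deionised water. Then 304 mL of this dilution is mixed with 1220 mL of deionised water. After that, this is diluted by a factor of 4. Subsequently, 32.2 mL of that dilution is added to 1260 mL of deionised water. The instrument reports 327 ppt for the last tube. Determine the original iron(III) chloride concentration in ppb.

Overall dilution factor = 3.005 × 5.013 × 4 × 40.13 = 2418.
Original = 327 ppt × 2418 = 7.91 × 10⁵ ppt = 791 ppb.

791 ppb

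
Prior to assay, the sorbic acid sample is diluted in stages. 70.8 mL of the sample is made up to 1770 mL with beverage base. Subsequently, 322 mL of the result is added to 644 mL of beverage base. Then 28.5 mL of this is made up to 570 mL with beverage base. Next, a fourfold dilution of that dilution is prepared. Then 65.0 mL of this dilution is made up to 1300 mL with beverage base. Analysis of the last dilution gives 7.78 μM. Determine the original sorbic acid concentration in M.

0.934 M

Overall dilution factor = 25 × 3 × 20 × 4 × 20 = 1.20 × 10⁵.
Original = 7.78 μM × 1.20 × 10⁵ = 9.34 × 10⁵ μM = 0.934 M.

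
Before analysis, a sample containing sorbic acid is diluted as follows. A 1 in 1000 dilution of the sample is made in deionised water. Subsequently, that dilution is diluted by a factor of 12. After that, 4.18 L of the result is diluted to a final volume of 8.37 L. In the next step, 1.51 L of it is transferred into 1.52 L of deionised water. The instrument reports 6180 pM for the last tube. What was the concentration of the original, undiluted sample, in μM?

298 μM

Overall dilution factor = 1000 × 12 × 2.002 × 2.007 = 4.82 × 10⁴.
Original = 6180 pM × 4.82 × 10⁴ = 2.98 × 10⁸ pM = 298 μM.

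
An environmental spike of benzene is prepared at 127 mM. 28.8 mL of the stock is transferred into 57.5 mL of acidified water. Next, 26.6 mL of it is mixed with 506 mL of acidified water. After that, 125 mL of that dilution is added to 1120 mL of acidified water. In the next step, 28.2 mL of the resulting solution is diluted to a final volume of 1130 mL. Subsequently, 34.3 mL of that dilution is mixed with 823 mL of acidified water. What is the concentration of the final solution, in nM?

Overall dilution factor = 2.997 × 20.02 × 9.960 × 40.07 × 24.99 = 5.99 × 10⁵.
127 mM / 5.99 × 10⁵ = 2.12 × 10⁻⁴ mM = 212 nM.

212 nM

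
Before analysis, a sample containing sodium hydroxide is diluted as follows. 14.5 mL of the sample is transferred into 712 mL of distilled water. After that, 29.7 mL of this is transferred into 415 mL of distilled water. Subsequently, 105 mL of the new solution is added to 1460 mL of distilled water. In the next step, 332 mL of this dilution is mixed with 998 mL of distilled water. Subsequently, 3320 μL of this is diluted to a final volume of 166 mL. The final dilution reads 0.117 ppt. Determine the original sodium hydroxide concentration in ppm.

Overall dilution factor = 50.10 × 14.97 × 14.90 × 4.006 × 50 = 2.24 × 10⁶.
Original = 0.117 ppt × 2.24 × 10⁶ = 2.62 × 10⁵ ppt = 0.262 ppm.

0.262 ppm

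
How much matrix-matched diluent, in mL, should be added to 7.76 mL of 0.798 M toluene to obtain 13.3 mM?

13.3 mM = 0.0133 M.
V₂ = C₁V₁/C₂ = 0.798 × 7.76 / 0.0133 = 466 mL.
Diluent to add = V₂ − V₁ = 466 − 7.76 = 458 mL.

458 mL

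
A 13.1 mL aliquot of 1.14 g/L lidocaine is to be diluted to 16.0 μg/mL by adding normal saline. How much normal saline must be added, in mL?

920 mL

16.0 μg/mL = 0.0160 g/L.
V₂ = C₁V₁/C₂ = 1.14 × 13.1 / 0.0160 = 933 mL.
Diluent to add = V₂ − V₁ = 933 − 13.1 = 920 mL.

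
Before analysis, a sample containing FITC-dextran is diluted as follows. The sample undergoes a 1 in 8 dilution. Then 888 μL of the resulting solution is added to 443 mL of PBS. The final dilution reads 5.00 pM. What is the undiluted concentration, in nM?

Overall dilution factor = 8 × 499.9 = 3999.
Original = 5.00 pM × 3999 = 2.00 × 10⁴ pM = 20.0 nM.

20.0 nM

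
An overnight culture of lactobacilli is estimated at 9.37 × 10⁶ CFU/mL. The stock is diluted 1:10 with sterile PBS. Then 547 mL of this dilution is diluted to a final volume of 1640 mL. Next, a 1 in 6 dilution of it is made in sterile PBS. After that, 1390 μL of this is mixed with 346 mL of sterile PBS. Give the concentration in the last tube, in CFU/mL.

Overall dilution factor = 10 × 2.998 × 6 × 249.9 = 4.50 × 10⁴.
9.37 × 10⁶ CFU/mL / 4.50 × 10⁴ = 208 CFU/mL.

208 CFU/mL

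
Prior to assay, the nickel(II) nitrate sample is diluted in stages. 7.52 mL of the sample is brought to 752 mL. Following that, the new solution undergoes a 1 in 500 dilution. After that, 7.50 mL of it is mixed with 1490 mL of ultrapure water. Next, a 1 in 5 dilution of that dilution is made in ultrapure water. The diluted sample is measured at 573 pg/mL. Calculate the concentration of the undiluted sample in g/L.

Overall dilution factor = 100 × 500 × 199.7 × 5 = 4.99 × 10⁷.
Original = 573 pg/mL × 4.99 × 10⁷ = 2.86 × 10¹⁰ pg/mL = 28.6 g/L.

28.6 g/L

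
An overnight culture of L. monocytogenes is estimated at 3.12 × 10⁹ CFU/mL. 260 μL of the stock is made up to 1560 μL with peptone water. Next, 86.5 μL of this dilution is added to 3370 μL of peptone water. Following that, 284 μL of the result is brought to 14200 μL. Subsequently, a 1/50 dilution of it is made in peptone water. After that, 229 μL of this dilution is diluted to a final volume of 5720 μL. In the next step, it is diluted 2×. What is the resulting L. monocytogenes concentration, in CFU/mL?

Overall dilution factor = 6 × 39.96 × 50 × 50 × 24.98 × 2 = 2.99 × 10⁷.
3.12 × 10⁹ CFU/mL / 2.99 × 10⁷ = 104 CFU/mL.

104 CFU/mL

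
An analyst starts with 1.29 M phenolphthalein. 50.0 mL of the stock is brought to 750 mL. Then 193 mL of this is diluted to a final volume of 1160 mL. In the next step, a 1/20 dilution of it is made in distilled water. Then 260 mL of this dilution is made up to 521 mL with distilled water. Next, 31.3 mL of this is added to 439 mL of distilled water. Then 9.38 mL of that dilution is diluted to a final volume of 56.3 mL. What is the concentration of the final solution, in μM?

Overall dilution factor = 15 × 6.010 × 20 × 2.004 × 15.03 × 6.002 = 3.26 × 10⁵.
1.29 M / 3.26 × 10⁵ = 3.96 × 10⁻⁶ M = 3.96 μM.

3.96 μM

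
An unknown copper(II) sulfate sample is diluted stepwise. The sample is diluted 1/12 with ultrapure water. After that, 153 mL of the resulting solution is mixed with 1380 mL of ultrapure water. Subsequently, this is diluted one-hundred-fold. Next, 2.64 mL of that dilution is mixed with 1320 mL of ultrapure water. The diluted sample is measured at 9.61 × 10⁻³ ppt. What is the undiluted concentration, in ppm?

0.0579 ppm

Overall dilution factor = 12 × 10.02 × 100 × 501 = 6.02 × 10⁶.
Original = 9.61 × 10⁻³ ppt × 6.02 × 10⁶ = 5.79 × 10⁴ ppt = 0.0579 ppm.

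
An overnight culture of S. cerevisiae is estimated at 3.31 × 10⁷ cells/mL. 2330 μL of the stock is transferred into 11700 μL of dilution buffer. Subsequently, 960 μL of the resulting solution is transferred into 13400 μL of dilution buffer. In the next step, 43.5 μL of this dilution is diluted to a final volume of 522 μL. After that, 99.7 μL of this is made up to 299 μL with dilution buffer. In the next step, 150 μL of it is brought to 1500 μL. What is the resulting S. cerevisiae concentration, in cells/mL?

Overall dilution factor = 6.021 × 14.96 × 12 × 2.999 × 10 = 3.24 × 10⁴.
3.31 × 10⁷ cells/mL / 3.24 × 10⁴ = 1020 cells/mL.

1020 cells/mL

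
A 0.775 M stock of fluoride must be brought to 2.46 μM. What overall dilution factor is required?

3.15 × 10⁵

Factor = C₀/C_target = 0.775 M / 2.46 μM = 3.15 × 10⁵.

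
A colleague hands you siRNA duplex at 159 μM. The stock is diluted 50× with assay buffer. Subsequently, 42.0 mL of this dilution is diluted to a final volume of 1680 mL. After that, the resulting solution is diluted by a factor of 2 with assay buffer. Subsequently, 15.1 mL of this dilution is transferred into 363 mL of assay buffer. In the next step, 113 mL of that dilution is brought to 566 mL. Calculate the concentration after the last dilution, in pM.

Overall dilution factor = 50 × 40 × 2 × 25.04 × 5.009 = 5.02 × 10⁵.
159 μM / 5.02 × 10⁵ = 3.17 × 10⁻⁴ μM = 317 pM.

317 pM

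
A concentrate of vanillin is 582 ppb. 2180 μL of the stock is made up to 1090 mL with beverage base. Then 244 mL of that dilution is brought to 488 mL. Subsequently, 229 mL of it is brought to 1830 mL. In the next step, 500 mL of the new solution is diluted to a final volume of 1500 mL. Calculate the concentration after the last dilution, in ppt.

Overall dilution factor = 500 × 2 × 7.991 × 3 = 2.40 × 10⁴.
582 ppb / 2.40 × 10⁴ = 0.0243 ppb = 24.3 ppt.

24.3 ppt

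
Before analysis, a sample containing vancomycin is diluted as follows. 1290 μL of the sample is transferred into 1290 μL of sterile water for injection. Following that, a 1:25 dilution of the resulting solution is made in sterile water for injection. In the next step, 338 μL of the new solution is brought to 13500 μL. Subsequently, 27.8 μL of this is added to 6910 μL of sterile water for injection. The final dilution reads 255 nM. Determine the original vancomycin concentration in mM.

127 mM

Overall dilution factor = 2 × 25 × 39.94 × 249.6 = 4.98 × 10⁵.
Original = 255 nM × 4.98 × 10⁵ = 1.27 × 10⁸ nM = 127 mM.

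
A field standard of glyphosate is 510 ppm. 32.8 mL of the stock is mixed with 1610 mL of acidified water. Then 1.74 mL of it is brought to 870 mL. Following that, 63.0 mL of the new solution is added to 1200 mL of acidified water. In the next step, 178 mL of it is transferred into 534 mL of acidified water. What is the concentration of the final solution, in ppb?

0.254 ppb

Overall dilution factor = 50.09 × 500 × 20.05 × 4 = 2.01 × 10⁶.
510 ppm / 2.01 × 10⁶ = 2.54 × 10⁻⁴ ppm = 0.254 ppb.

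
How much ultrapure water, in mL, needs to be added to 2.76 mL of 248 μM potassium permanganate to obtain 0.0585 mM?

8.94 mL

0.0585 mM = 58.5 μM.
V₂ = C₁V₁/C₂ = 248 × 2.76 / 58.5 = 11.7 mL.
Diluent to add = V₂ − V₁ = 11.7 − 2.76 = 8.94 mL.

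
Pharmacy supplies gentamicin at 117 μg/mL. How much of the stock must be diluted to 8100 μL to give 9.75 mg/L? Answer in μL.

9.75 mg/L = 9.75 μg/mL.
V₁ = C₂V₂/C₁ = 9.75 × 8100 / 117 = 675 μL.

675 μL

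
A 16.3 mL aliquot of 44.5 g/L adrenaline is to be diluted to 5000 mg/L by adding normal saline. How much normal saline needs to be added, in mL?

5000 mg/L = 5.00 g/L.
V₂ = C₁V₁/C₂ = 44.5 × 16.3 / 5.00 = 145 mL.
Diluent to add = V₂ − V₁ = 145 − 16.3 = 129 mL.

129 mL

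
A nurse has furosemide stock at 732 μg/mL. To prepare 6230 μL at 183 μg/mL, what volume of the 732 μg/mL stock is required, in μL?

V₁ = C₂V₂/C₁ = 183 × 6230 / 732 = 1558 μL.

1560 μL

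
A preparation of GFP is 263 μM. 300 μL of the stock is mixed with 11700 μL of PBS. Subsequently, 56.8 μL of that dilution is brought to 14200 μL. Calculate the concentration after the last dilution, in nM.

Overall dilution factor = 40 × 250 = 1.00 × 10⁴.
263 μM / 1.00 × 10⁴ = 0.0263 μM = 26.3 nM.

26.3 nM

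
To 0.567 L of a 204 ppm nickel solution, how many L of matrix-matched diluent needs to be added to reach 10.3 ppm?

V₂ = C₁V₁/C₂ = 204 × 0.567 / 10.3 = 11.2 L.
Diluent to add = V₂ − V₁ = 11.2 − 0.567 = 10.7 L.

10.7 L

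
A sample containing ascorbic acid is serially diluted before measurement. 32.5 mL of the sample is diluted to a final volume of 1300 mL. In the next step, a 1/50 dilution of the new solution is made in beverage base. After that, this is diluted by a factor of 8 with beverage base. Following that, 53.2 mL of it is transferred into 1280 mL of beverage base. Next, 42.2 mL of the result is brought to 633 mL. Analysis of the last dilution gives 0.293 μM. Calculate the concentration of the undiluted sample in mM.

1760 mM

Overall dilution factor = 40 × 50 × 8 × 25.06 × 15 = 6.01 × 10⁶.
Original = 0.293 μM × 6.01 × 10⁶ = 1.76 × 10⁶ μM = 1760 mM.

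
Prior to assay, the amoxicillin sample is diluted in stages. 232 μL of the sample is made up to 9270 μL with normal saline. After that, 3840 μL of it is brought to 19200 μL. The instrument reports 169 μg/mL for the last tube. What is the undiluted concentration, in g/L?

Overall dilution factor = 39.96 × 5 = 200.
Original = 169 μg/mL × 200 = 3.38 × 10⁴ μg/mL = 33.8 g/L.

33.8 g/L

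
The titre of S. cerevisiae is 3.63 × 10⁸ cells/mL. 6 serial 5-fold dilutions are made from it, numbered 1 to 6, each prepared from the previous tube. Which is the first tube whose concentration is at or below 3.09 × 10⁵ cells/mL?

Tube n has concentration 3.63 × 10⁸ cells/mL / 5ⁿ.
Need 5ⁿ ≥ 3.63 × 10⁸ cells/mL / 3.09 × 10⁵ cells/mL = 1175, so n ≥ 4.39.
First such tube: n = 5.

tube 5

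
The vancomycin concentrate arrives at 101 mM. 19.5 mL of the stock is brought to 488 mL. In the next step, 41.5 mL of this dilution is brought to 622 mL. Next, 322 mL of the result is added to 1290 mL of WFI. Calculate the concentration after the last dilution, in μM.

Overall dilution factor = 25.03 × 14.99 × 5.006 = 1878.
101 mM / 1878 = 0.0538 mM = 53.8 μM.

53.8 μM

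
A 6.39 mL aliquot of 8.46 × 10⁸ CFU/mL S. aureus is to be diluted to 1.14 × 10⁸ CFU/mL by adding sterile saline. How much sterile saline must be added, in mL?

V₂ = C₁V₁/C₂ = 8.46 × 10⁸ × 6.39 / 1.14 × 10⁸ = 47.4 mL.
Diluent to add = V₂ − V₁ = 47.4 − 6.39 = 41.0 mL.

41.0 mL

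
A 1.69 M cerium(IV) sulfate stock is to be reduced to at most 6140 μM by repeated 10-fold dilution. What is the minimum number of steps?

Need 10ⁿ ≥ 275, so n ≥ log(275)/log(10) = 2.44.
Minimum whole steps: n = 3.

3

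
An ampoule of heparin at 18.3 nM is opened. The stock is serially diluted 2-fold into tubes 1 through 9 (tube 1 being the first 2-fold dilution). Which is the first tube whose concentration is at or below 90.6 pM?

tube 8

Tube n has concentration 18.3 nM / 2ⁿ.
Need 2ⁿ ≥ 18.3 nM / 90.6 pM = 202, so n ≥ 7.66.
First such tube: n = 8.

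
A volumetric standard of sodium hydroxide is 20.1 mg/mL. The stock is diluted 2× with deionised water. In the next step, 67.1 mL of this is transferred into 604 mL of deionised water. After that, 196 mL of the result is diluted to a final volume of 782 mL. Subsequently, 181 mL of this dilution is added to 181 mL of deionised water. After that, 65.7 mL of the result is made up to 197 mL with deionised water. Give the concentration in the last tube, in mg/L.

42.0 mg/L

Overall dilution factor = 2 × 10.00 × 3.990 × 2 × 2.998 = 479.
20.1 mg/mL / 479 = 0.0420 mg/mL = 42.0 mg/L.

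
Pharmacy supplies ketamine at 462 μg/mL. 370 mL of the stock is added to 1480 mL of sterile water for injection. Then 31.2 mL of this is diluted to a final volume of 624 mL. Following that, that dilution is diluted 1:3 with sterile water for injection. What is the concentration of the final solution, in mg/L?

Overall dilution factor = 5 × 20 × 3 = 300.
462 μg/mL / 300 = 1.54 μg/mL = 1.54 mg/L.

1.54 mg/L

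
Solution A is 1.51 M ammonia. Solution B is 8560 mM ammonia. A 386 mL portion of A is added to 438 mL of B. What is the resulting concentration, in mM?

5260 mM

C_B = 8560 mM = 8.56 M.
C_mix = (C_A·V_A + C_B·V_B)/(V_A + V_B) = (1.51×386 + 8.56×438) / 824.0 = 5.26 M = 5260 mM.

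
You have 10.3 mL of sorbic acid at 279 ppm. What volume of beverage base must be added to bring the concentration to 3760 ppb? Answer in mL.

754 mL

3760 ppb = 3.76 ppm.
V₂ = C₁V₁/C₂ = 279 × 10.3 / 3.76 = 764 mL.
Diluent to add = V₂ − V₁ = 764 − 10.3 = 754 mL.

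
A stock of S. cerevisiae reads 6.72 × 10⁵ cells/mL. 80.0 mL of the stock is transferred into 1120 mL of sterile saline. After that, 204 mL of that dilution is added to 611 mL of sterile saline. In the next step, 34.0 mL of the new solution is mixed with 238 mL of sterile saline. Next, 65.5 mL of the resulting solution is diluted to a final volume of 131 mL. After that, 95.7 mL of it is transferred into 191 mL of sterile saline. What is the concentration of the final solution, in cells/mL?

234 cells/mL

Overall dilution factor = 15 × 3.995 × 8 × 2 × 2.996 = 2872.
6.72 × 10⁵ cells/mL / 2872 = 234 cells/mL.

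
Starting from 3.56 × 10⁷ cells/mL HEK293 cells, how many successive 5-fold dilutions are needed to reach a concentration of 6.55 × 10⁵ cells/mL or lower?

Need 5ⁿ ≥ 54.4, so n ≥ log(54.4)/log(5) = 2.48.
Minimum whole steps: n = 3.

3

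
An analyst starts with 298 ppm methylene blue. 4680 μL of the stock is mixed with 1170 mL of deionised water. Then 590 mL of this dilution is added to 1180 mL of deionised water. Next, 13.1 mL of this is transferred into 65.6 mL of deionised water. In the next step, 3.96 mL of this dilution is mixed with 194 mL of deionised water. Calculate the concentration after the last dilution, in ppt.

Overall dilution factor = 251 × 3 × 6.008 × 49.99 = 2.26 × 10⁵.
298 ppm / 2.26 × 10⁵ = 1.32 × 10⁻³ ppm = 1320 ppt.

1320 ppt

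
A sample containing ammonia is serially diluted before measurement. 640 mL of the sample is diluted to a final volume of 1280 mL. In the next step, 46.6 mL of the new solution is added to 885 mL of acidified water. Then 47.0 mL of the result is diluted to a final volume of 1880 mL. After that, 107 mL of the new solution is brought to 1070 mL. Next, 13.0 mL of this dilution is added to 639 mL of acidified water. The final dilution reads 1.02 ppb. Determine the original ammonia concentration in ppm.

Overall dilution factor = 2 × 19.99 × 40 × 10 × 50.15 = 8.02 × 10⁵.
Original = 1.02 ppb × 8.02 × 10⁵ = 8.18 × 10⁵ ppb = 818 ppm.

818 ppm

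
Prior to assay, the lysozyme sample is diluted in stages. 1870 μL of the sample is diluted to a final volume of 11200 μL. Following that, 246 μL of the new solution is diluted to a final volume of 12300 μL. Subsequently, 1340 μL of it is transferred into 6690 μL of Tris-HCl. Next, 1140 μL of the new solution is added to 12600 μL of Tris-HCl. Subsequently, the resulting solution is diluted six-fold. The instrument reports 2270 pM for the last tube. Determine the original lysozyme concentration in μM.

295 μM

Overall dilution factor = 5.989 × 50 × 5.993 × 12.05 × 6 = 1.30 × 10⁵.
Original = 2270 pM × 1.30 × 10⁵ = 2.95 × 10⁸ pM = 295 μM.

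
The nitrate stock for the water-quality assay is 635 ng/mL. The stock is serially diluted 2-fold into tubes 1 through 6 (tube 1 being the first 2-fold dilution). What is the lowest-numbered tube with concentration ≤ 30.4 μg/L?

tube 5

Tube n has concentration 635 ng/mL / 2ⁿ.
Need 2ⁿ ≥ 635 ng/mL / 30.4 μg/L = 20.9, so n ≥ 4.38.
First such tube: n = 5.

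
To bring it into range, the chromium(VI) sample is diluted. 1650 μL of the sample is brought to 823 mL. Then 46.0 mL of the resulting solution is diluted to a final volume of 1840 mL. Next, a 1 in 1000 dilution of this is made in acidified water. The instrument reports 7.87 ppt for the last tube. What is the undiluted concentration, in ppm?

157 ppm

Overall dilution factor = 498.8 × 40 × 1000 = 2.00 × 10⁷.
Original = 7.87 ppt × 2.00 × 10⁷ = 1.57 × 10⁸ ppt = 157 ppm.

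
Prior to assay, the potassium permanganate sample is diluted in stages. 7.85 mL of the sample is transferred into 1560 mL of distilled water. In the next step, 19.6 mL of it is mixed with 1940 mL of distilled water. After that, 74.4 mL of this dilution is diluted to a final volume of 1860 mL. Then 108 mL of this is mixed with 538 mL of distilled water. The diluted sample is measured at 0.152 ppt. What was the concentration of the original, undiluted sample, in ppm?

Overall dilution factor = 199.7 × 99.98 × 25 × 5.981 = 2.99 × 10⁶.
Original = 0.152 ppt × 2.99 × 10⁶ = 4.54 × 10⁵ ppt = 0.454 ppm.

0.454 ppm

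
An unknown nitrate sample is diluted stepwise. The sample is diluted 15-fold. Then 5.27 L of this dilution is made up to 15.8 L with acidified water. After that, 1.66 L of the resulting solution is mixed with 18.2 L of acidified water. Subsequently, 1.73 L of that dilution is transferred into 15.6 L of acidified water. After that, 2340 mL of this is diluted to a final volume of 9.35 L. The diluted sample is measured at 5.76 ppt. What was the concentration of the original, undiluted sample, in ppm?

Overall dilution factor = 15 × 2.998 × 11.96 × 10.02 × 3.996 = 2.15 × 10⁴.
Original = 5.76 ppt × 2.15 × 10⁴ = 1.24 × 10⁵ ppt = 0.124 ppm.

0.124 ppm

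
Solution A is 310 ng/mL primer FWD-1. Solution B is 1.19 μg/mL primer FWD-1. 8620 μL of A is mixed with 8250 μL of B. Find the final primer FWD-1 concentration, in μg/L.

740 μg/L

C_B = 1.19 μg/mL = 1190 ng/mL.
C_mix = (C_A·V_A + C_B·V_B)/(V_A + V_B) = (310×8620 + 1190×8250) / 16870 = 740 ng/mL = 740 μg/L.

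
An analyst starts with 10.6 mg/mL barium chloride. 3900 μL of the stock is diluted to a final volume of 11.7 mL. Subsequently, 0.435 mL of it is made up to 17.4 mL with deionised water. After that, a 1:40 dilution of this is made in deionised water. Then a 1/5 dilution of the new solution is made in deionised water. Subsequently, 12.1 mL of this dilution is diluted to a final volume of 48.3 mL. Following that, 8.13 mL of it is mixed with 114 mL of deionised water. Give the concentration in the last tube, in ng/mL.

Overall dilution factor = 3 × 40 × 40 × 5 × 3.992 × 15.02 = 1.44 × 10⁶.
10.6 mg/mL / 1.44 × 10⁶ = 7.37 × 10⁻⁶ mg/mL = 7.37 ng/mL.

7.37 ng/mL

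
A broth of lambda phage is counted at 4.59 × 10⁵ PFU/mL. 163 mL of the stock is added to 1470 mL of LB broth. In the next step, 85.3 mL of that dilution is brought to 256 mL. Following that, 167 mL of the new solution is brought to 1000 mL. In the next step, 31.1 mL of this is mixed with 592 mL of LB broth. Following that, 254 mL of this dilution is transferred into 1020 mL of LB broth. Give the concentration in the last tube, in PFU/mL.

25.4 PFU/mL

Overall dilution factor = 10.02 × 3.001 × 5.988 × 20.04 × 5.016 = 1.81 × 10⁴.
4.59 × 10⁵ PFU/mL / 1.81 × 10⁴ = 25.4 PFU/mL.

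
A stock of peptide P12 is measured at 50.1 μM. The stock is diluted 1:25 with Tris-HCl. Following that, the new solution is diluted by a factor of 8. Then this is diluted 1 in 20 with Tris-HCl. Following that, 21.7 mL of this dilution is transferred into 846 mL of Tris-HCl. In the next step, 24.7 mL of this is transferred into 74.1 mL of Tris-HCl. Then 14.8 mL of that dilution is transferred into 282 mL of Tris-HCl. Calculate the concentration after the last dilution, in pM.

Overall dilution factor = 25 × 8 × 20 × 39.99 × 4 × 20.05 = 1.28 × 10⁷.
50.1 μM / 1.28 × 10⁷ = 3.90 × 10⁻⁶ μM = 3.90 pM.

3.90 pM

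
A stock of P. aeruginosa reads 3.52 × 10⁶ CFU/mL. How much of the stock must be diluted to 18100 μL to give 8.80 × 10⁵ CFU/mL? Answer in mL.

4.52 mL

V₁ = C₂V₂/C₁ = 8.80 × 10⁵ × 18100 / 3.52 × 10⁶ = 4525 μL = 4.52 mL.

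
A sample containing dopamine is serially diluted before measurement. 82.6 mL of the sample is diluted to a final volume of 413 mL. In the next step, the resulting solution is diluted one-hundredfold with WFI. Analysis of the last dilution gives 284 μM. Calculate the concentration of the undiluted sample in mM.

Overall dilution factor = 5 × 100 = 500.
Original = 284 μM × 500 = 1.42 × 10⁵ μM = 142 mM.

142 mM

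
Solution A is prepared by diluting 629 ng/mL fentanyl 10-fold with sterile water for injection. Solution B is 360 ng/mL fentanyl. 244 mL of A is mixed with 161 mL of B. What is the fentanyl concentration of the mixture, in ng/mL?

C_A = 629 ng/mL / 10 = 62.9 ng/mL.
C_mix = (C_A·V_A + C_B·V_B)/(V_A + V_B) = (62.9×244 + 360×161) / 405.0 = 181 ng/mL.

181 ng/mL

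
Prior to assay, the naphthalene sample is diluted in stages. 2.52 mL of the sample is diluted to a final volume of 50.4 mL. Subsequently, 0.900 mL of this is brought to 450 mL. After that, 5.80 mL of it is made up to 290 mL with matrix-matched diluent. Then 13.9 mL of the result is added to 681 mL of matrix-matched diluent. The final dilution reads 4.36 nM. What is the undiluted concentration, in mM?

Overall dilution factor = 20 × 500 × 50 × 49.99 = 2.50 × 10⁷.
Original = 4.36 nM × 2.50 × 10⁷ = 1.09 × 10⁸ nM = 109 mM.

109 mM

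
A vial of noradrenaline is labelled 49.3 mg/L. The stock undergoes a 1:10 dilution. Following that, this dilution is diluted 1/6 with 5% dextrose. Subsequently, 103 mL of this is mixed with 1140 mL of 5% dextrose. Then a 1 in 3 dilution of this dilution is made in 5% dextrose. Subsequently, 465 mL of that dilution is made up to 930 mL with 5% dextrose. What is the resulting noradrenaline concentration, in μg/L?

Overall dilution factor = 10 × 6 × 12.07 × 3 × 2 = 4344.
49.3 mg/L / 4344 = 0.0113 mg/L = 11.3 μg/L.

11.3 μg/L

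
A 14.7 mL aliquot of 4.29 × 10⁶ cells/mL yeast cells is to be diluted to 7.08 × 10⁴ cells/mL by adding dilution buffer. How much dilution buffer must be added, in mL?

V₂ = C₁V₁/C₂ = 4.29 × 10⁶ × 14.7 / 7.08 × 10⁴ = 891 mL.
Diluent to add = V₂ − V₁ = 891 − 14.7 = 876 mL.

876 mL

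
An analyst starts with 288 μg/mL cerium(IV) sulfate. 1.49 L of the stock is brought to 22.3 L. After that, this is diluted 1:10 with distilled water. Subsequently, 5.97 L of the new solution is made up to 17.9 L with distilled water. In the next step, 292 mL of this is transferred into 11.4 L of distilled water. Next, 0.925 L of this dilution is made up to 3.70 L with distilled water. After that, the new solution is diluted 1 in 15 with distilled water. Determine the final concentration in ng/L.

267 ng/L

Overall dilution factor = 14.97 × 10 × 2.998 × 40.04 × 4 × 15 = 1.08 × 10⁶.
288 μg/mL / 1.08 × 10⁶ = 2.67 × 10⁻⁴ μg/mL = 267 ng/L.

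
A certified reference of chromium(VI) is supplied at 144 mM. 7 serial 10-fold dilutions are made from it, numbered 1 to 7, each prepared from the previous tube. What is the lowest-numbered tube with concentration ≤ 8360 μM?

tube 2

Tube n has concentration 144 mM / 10ⁿ.
Need 10ⁿ ≥ 144 mM / 8360 μM = 17.2, so n ≥ 1.24.
First such tube: n = 2.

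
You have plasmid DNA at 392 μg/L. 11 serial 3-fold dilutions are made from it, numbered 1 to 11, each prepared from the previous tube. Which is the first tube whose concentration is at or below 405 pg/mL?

Tube n has concentration 392 μg/L / 3ⁿ.
Need 3ⁿ ≥ 392 μg/L / 405 pg/mL = 968, so n ≥ 6.26.
First such tube: n = 7.

tube 7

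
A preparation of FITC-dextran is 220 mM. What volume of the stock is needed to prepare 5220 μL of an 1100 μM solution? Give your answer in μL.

1100 μM = 1.10 mM.
V₁ = C₂V₂/C₁ = 1.10 × 5220 / 220 = 26.1 μL.

26.1 μL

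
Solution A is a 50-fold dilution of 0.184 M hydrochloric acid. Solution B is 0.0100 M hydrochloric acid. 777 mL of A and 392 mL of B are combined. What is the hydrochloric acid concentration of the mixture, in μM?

5800 μM

C_A = 0.184 M / 50 = 3.68 × 10⁻³ M.
C_mix = (C_A·V_A + C_B·V_B)/(V_A + V_B) = (3.68 × 10⁻³×777 + 0.0100×392) / 1169 = 5.80 × 10⁻³ M = 5800 μM.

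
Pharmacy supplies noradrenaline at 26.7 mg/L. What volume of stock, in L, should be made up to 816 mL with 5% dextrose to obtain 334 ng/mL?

334 ng/mL = 0.334 mg/L.
V₁ = C₂V₂/C₁ = 0.334 × 816 / 26.7 = 10.2 mL = 0.0102 L.

0.0102 L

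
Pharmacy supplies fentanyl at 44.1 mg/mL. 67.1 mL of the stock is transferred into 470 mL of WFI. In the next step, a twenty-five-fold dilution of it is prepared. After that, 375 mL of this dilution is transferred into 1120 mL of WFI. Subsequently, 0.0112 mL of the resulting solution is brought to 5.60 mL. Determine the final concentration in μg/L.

Overall dilution factor = 8.004 × 25 × 3.987 × 500 = 3.99 × 10⁵.
44.1 mg/mL / 3.99 × 10⁵ = 1.11 × 10⁻⁴ mg/mL = 111 μg/L.

111 μg/L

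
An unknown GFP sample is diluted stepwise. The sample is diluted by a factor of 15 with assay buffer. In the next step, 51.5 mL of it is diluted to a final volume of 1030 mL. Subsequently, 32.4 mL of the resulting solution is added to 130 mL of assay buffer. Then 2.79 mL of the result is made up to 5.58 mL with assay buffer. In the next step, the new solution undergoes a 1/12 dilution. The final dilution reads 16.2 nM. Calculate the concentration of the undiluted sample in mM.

0.585 mM

Overall dilution factor = 15 × 20 × 5.012 × 2 × 12 = 3.61 × 10⁴.
Original = 16.2 nM × 3.61 × 10⁴ = 5.85 × 10⁵ nM = 0.585 mM.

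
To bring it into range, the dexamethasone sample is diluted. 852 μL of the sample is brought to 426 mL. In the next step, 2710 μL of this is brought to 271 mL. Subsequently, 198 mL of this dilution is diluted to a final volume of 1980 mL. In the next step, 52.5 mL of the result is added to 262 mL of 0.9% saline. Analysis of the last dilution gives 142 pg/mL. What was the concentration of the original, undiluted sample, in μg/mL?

Overall dilution factor = 500 × 100 × 10 × 5.990 = 3.00 × 10⁶.
Original = 142 pg/mL × 3.00 × 10⁶ = 4.25 × 10⁸ pg/mL = 425 μg/mL.

425 μg/mL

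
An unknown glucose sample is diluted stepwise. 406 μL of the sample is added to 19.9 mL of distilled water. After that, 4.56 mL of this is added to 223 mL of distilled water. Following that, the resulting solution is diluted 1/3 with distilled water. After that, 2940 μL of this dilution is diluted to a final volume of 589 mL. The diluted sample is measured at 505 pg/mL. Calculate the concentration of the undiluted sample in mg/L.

Overall dilution factor = 50.01 × 49.90 × 3 × 200.3 = 1.50 × 10⁶.
Original = 505 pg/mL × 1.50 × 10⁶ = 7.58 × 10⁸ pg/mL = 758 mg/L.

758 mg/L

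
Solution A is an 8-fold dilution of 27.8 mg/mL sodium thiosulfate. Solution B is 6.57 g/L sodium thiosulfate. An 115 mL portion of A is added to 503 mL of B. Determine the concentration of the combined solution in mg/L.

5990 mg/L

C_A = 27.8 mg/mL / 8 = 3.48 mg/mL.
C_B = 6.57 g/L = 6.57 mg/mL.
C_mix = (C_A·V_A + C_B·V_B)/(V_A + V_B) = (3.48×115 + 6.57×503) / 618.0 = 5.99 mg/mL = 5990 mg/L.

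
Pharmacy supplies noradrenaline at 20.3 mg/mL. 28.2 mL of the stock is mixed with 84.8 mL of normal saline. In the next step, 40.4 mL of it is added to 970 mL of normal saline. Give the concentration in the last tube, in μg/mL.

Overall dilution factor = 4.007 × 25.01 = 100.
20.3 mg/mL / 100 = 0.203 mg/mL = 203 μg/mL.

203 μg/mL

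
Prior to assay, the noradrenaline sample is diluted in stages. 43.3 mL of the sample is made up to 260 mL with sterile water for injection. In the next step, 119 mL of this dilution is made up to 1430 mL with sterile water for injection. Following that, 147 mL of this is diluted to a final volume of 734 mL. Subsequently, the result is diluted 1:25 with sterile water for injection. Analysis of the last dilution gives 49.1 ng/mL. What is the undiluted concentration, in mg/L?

442 mg/L

Overall dilution factor = 6.005 × 12.02 × 4.993 × 25 = 9007.
Original = 49.1 ng/mL × 9007 = 4.42 × 10⁵ ng/mL = 442 mg/L.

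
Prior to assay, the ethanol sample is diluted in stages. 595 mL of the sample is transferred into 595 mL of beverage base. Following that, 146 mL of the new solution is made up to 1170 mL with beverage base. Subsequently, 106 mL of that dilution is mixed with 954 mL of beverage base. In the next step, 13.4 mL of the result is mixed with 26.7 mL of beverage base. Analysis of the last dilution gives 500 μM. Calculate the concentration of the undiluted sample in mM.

Overall dilution factor = 2 × 8.014 × 10 × 2.993 = 480.
Original = 500 μM × 480 = 2.40 × 10⁵ μM = 240 mM.

240 mM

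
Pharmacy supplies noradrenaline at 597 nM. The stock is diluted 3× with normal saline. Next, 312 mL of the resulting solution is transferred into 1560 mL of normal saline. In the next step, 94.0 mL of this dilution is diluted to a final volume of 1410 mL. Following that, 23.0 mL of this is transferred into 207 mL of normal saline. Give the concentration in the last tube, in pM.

221 pM

Overall dilution factor = 3 × 6 × 15 × 10 = 2700.
597 nM / 2700 = 0.221 nM = 221 pM.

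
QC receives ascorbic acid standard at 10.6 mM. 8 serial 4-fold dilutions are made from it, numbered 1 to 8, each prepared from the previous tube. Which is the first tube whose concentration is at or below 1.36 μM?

tube 7

Tube n has concentration 10.6 mM / 4ⁿ.
Need 4ⁿ ≥ 10.6 mM / 1.36 μM = 7794, so n ≥ 6.46.
First such tube: n = 7.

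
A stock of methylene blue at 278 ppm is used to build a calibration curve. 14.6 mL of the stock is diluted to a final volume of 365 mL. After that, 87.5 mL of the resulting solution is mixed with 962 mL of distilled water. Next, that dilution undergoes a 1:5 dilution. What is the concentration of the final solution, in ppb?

Overall dilution factor = 25 × 11.99 × 5 = 1499.
278 ppm / 1499 = 0.185 ppm = 185 ppb.

185 ppb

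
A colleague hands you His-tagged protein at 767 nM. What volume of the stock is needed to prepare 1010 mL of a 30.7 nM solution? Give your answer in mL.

V₁ = C₂V₂/C₁ = 30.7 × 1010 / 767 = 40.4 mL.

40.4 mL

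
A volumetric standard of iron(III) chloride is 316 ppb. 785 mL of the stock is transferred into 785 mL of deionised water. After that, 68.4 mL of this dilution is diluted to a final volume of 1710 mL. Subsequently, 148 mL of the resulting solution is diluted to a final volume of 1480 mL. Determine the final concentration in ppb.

Overall dilution factor = 2 × 25 × 10 = 500.
316 ppb / 500 = 0.632 ppb.

0.632 ppb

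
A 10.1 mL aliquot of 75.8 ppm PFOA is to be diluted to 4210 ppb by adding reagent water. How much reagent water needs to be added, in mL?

172 mL

4210 ppb = 4.21 ppm.
V₂ = C₁V₁/C₂ = 75.8 × 10.1 / 4.21 = 182 mL.
Diluent to add = V₂ − V₁ = 182 − 10.1 = 172 mL.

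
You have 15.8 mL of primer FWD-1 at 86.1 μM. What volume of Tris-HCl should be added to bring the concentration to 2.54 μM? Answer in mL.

520 mL

V₂ = C₁V₁/C₂ = 86.1 × 15.8 / 2.54 = 536 mL.
Diluent to add = V₂ − V₁ = 536 − 15.8 = 520 mL.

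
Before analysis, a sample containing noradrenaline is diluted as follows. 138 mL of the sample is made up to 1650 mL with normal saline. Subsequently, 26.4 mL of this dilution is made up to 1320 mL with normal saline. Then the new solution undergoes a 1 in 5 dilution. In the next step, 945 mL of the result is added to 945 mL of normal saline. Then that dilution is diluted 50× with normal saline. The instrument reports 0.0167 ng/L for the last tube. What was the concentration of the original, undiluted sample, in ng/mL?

4.99 ng/mL

Overall dilution factor = 11.96 × 50 × 5 × 2 × 50 = 2.99 × 10⁵.
Original = 0.0167 ng/L × 2.99 × 10⁵ = 4992 ng/L = 4.99 ng/mL.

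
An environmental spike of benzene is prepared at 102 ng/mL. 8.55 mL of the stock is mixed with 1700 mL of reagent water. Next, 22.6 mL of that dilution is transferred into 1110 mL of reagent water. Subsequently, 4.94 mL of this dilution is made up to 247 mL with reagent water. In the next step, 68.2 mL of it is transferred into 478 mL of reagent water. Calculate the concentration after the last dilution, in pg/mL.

0.0254 pg/mL

Overall dilution factor = 199.8 × 50.12 × 50 × 8.009 = 4.01 × 10⁶.
102 ng/mL / 4.01 × 10⁶ = 2.54 × 10⁻⁵ ng/mL = 0.0254 pg/mL.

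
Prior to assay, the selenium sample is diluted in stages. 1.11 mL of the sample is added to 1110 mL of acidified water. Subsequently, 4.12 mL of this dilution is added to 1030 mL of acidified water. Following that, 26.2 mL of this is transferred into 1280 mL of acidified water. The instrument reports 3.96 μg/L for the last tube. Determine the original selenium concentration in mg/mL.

49.6 mg/mL

Overall dilution factor = 1001 × 251 × 49.85 = 1.25 × 10⁷.
Original = 3.96 μg/L × 1.25 × 10⁷ = 4.96 × 10⁷ μg/L = 49.6 mg/mL.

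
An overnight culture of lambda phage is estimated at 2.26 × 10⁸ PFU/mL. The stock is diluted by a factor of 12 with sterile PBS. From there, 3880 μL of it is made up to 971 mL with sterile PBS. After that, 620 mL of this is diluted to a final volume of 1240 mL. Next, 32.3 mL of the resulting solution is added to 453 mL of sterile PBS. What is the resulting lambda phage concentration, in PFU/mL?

2500 PFU/mL

Overall dilution factor = 12 × 250.3 × 2 × 15.02 = 9.02 × 10⁴.
2.26 × 10⁸ PFU/mL / 9.02 × 10⁴ = 2500 PFU/mL.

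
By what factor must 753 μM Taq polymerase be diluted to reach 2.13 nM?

Factor = C₀/C_target = 753 μM / 2.13 nM = 3.54 × 10⁵.

3.54 × 10⁵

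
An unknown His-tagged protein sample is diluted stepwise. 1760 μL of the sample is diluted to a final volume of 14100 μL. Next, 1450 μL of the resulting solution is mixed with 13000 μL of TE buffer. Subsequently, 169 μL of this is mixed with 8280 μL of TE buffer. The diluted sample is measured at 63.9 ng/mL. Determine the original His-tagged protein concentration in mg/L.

Overall dilution factor = 8.011 × 9.966 × 49.99 = 3991.
Original = 63.9 ng/mL × 3991 = 2.55 × 10⁵ ng/mL = 255 mg/L.

255 mg/L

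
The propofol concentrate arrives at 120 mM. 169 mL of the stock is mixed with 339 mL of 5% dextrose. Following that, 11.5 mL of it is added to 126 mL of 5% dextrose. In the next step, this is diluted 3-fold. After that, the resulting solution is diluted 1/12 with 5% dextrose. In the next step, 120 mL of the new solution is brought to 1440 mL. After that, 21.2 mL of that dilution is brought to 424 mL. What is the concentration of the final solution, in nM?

Overall dilution factor = 3.006 × 11.96 × 3 × 12 × 12 × 20 = 3.11 × 10⁵.
120 mM / 3.11 × 10⁵ = 3.86 × 10⁻⁴ mM = 386 nM.

386 nM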